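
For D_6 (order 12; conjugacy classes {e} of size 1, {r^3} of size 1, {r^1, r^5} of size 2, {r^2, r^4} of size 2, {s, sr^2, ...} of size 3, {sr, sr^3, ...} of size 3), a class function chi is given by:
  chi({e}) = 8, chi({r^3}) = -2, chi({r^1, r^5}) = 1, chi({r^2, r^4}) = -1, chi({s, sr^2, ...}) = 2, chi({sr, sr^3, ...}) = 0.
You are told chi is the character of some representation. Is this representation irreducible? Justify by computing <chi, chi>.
Not irreducible (reducible): <chi, chi> = 7 > 1.

Working: <chi, chi> = (1/|G|) sum_C |C| * |chi(C)|^2 = (1/12)[1*|8|^2 + 1*|-2|^2 + 2*|1|^2 + 2*|-1|^2 + 3*|2|^2 + 3*|0|^2]
  = (1/12)[(64) + (4) + (2) + (2) + (12) + (0)] = 84/12 = 7.
A character is irreducible iff <chi, chi> = 1, so this representation is reducible.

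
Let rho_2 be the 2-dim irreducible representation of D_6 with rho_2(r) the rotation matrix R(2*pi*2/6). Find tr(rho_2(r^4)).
chi_{rho_2}(r^4) = 2*cos(2*pi*2*4/6) = -1

Derivation: rho_2(r^4) is rotation by angle 2*pi*2*4/6, whose trace is 2*cos(2*pi*2*4/6) = -1.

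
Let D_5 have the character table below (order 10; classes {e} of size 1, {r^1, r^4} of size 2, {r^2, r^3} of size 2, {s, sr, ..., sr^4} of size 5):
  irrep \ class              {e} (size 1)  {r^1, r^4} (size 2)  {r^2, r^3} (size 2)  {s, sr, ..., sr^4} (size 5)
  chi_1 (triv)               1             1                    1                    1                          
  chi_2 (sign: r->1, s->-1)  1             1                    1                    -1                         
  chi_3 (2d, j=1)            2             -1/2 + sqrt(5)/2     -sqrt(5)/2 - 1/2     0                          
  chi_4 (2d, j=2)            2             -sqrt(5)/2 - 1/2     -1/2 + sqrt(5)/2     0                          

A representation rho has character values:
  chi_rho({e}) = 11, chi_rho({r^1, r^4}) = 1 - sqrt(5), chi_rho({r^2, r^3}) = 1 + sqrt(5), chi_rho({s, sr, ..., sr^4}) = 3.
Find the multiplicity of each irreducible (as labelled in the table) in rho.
Multiplicities: chi_1: 3, chi_2: 0, chi_3: 1, chi_4: 3.

Argument: Use <chi_rho, chi> = (1/|G|) sum_C |C| * chi_rho(C) * conj(chi(C)) with |G| = 10 for each irreducible chi in the table:
  <chi_rho, chi_1> = (1/10)[1*(11)*conj(1) + 2*(1 - sqrt(5))*conj(1) + 2*(1 + sqrt(5))*conj(1) + 5*(3)*conj(1)]
      = (1/10)[(11) + (2 - 2*sqrt(5)) + (2 + 2*sqrt(5)) + (15)] = 30/10 = 3
  <chi_rho, chi_2> = (1/10)[1*(11)*conj(1) + 2*(1 - sqrt(5))*conj(1) + 2*(1 + sqrt(5))*conj(1) + 5*(3)*conj(-1)]
      = (1/10)[(11) + (2 - 2*sqrt(5)) + (2 + 2*sqrt(5)) + (-15)] = 0/10 = 0
  <chi_rho, chi_3> = (1/10)[1*(11)*conj(2) + 2*(1 - sqrt(5))*conj(-1/2 + sqrt(5)/2) + 2*(1 + sqrt(5))*conj(-sqrt(5)/2 - 1/2) + 5*(3)*conj(0)]
      = (1/10)[(22) + (-6 + 2*sqrt(5)) + (-6 - 2*sqrt(5)) + (0)] = 10/10 = 1
  <chi_rho, chi_4> = (1/10)[1*(11)*conj(2) + 2*(1 - sqrt(5))*conj(-sqrt(5)/2 - 1/2) + 2*(1 + sqrt(5))*conj(-1/2 + sqrt(5)/2) + 5*(3)*conj(0)]
      = (1/10)[(22) + (4) + (4) + (0)] = 30/10 = 3
Dimension check: dim(rho) = sum (mult * dim) = 3*1 + 0*1 + 1*2 + 3*2 = 11 = chi_rho(e) = 11.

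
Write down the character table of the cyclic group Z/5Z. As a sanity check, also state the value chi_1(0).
Character table of Z/5Z (irreps indexed chi_0,...,chi_4 with chi_k(m) = zeta_5^(k*m), zeta_5 = exp(2*pi*i/5)):
  irrep \ class  {0} (size 1)  {1} (size 1)    {2} (size 1)    {3} (size 1)    {4} (size 1)  
  chi_0          1             1               1               1               1             
  chi_1          1             exp(2*I*pi/5)   exp(4*I*pi/5)   exp(-4*I*pi/5)  exp(-2*I*pi/5)
  chi_2          1             exp(4*I*pi/5)   exp(-2*I*pi/5)  exp(2*I*pi/5)   exp(-4*I*pi/5)
  chi_3          1             exp(-4*I*pi/5)  exp(2*I*pi/5)   exp(-2*I*pi/5)  exp(4*I*pi/5) 
  chi_4          1             exp(-2*I*pi/5)  exp(-4*I*pi/5)  exp(4*I*pi/5)   exp(2*I*pi/5) 

Spot check: chi_1(0) = zeta_5^(1*0) = zeta_5^0 = 1.

Details: Z/5Z is abelian, so all 5 irreducible complex representations are 1-dimensional. They are given by chi_k(m) = zeta_5^(k*m) for k = 0,...,4. Row orthogonality: sum_m chi_k(m) conj(chi_l(m)) = 5 * [k = l].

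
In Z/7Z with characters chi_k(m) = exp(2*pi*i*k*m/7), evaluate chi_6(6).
chi_6(6) = zeta_7^36 = exp(2*I*pi/7)

Proof sketch: chi_6(6) = zeta_7^(6*6) = zeta_7^36. Since zeta_7^7 = 1, this equals zeta_7^1 = exp(2*pi*i*1/7) = exp(2*I*pi/7).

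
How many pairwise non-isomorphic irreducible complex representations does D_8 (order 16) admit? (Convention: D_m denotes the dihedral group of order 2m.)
7

Argument: The number of irreducible complex representations of a finite group equals its number of conjugacy classes. D_8 has 7 conjugacy classes (n/2 + 3 for n even), so D_8 (order 16) has exactly 7 irreducible complex representations.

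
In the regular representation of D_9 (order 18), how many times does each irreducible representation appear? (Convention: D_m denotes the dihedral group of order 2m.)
Each irreducible V_i of dimension d_i appears with multiplicity d_i, i.e. rho_reg = (direct sum over all irreducibles V_i) d_i V_i. The irreducible dimensions for D_9 are 1, 1, 2, 2, 2, 2: 2 irreducibles of dimension 1, each with multiplicity 1; 4 irreducibles of dimension 2, each with multiplicity 2. Total dimension 2*1*1 + 4*2*2 = 18 = |G|.

Derivation: General theorem: in the regular representation of a finite group G, each irreducible appears with multiplicity equal to its dimension. Check: dim(rho_reg) = sum d_i^2 = 1 + 1 + 4 + 4 + 4 + 4 = 18 = |G|.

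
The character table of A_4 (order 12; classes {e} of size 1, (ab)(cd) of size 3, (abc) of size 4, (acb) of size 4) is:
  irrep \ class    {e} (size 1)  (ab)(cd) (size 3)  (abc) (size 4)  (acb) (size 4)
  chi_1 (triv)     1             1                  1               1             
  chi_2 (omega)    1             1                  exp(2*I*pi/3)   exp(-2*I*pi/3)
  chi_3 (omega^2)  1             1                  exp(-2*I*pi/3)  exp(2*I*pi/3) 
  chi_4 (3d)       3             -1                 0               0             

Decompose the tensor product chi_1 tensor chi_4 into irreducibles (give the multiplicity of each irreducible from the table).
chi_1 tensor chi_4 = chi_4 (all other irreducibles have multiplicity 0).

Working: The character of a tensor product is the pointwise product (chi_1 * chi_4)(C) = chi_1(C) * chi_4(C):
  {e}: (1)*(3), (ab)(cd): (1)*(-1), (abc): (1)*(0), (acb): (1)*(0)
so (chi_1 * chi_4) takes values
  {e} -> 3, (ab)(cd) -> -1, (abc) -> 0, (acb) -> 0.
Now take the inner product of this character with each irreducible chi from the table, <chi_1*chi_4, chi> = (1/12) sum_C |C| (chi_1*chi_4)(C) conj(chi(C)):
  <chi_1*chi_4, chi_1> = (1/12)[1*(3)*conj(1) + 3*(-1)*conj(1) + 4*(0)*conj(1) + 4*(0)*conj(1)]
      = (1/12)[(3) + (-3) + (0) + (0)] = 0/12 = 0
  <chi_1*chi_4, chi_2> = (1/12)[1*(3)*conj(1) + 3*(-1)*conj(1) + 4*(0)*conj(exp(2*I*pi/3)) + 4*(0)*conj(exp(-2*I*pi/3))]
      = (1/12)[(3) + (-3) + (0) + (0)] = 0/12 = 0
  <chi_1*chi_4, chi_3> = (1/12)[1*(3)*conj(1) + 3*(-1)*conj(1) + 4*(0)*conj(exp(-2*I*pi/3)) + 4*(0)*conj(exp(2*I*pi/3))]
      = (1/12)[(3) + (-3) + (0) + (0)] = 0/12 = 0
  <chi_1*chi_4, chi_4> = (1/12)[1*(3)*conj(3) + 3*(-1)*conj(-1) + 4*(0)*conj(0) + 4*(0)*conj(0)]
      = (1/12)[(9) + (3) + (0) + (0)] = 12/12 = 1
(Exp terms are combined using exp(i*s)*conj(exp(i*t)) = exp(i*(s-t)), and sums of them are collapsed using the identity that for every m > 1 the m distinct m-th roots of unity sum to 0, e.g. 1 + exp(2*I*pi/3) + exp(-2*I*pi/3) = 0.)
Hence the multiplicities are chi_4: 1. Dimension check: dim(chi_1)*dim(chi_4) = 1*3 = 3 and sum (mult * dim) = 1*3 = 3.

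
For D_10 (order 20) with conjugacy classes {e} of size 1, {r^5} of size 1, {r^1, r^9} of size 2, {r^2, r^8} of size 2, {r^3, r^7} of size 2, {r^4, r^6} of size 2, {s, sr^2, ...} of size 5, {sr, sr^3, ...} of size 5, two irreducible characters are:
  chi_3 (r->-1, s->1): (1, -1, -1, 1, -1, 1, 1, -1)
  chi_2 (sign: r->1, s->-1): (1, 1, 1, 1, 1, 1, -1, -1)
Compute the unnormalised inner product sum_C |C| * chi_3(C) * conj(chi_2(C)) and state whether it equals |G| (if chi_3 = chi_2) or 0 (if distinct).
Sum = 0; so <chi_3, chi_2> = 0 (distinct irreducibles are orthogonal).

Argument: Compute term by term over conjugacy classes (|C| * chi_3(C) * conj(chi_2(C))):
  1*(1)*conj(1) + 1*(-1)*conj(1) + 2*(-1)*conj(1) + 2*(1)*conj(1) + 2*(-1)*conj(1) + 2*(1)*conj(1) + 5*(1)*conj(-1) + 5*(-1)*conj(-1)
  = (1) + (-1) + (-2) + (2) + (-2) + (2) + (-5) + (5)
  = 0.
Dividing by |G| = 20 gives 0/20 = 0, matching the row-orthogonality relation <chi_3, chi_2> = [chi_3 = chi_2].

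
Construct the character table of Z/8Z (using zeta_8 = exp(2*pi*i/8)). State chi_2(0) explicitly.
Character table of Z/8Z (irreps indexed chi_0,...,chi_7 with chi_k(m) = zeta_8^(k*m), zeta_8 = exp(2*pi*i/8)):
  irrep \ class  {0} (size 1)  {1} (size 1)    {2} (size 1)  {3} (size 1)    {4} (size 1)  {5} (size 1)    {6} (size 1)  {7} (size 1)  
  chi_0          1             1               1             1               1             1               1             1             
  chi_1          1             exp(I*pi/4)     I             exp(3*I*pi/4)   -1            exp(-3*I*pi/4)  -I            exp(-I*pi/4)  
  chi_2          1             I               -1            -I              1             I               -1            -I            
  chi_3          1             exp(3*I*pi/4)   -I            exp(I*pi/4)     -1            exp(-I*pi/4)    I             exp(-3*I*pi/4)
  chi_4          1             -1              1             -1              1             -1              1             -1            
  chi_5          1             exp(-3*I*pi/4)  I             exp(-I*pi/4)    -1            exp(I*pi/4)     -I            exp(3*I*pi/4) 
  chi_6          1             -I              -1            I               1             -I              -1            I             
  chi_7          1             exp(-I*pi/4)    -I            exp(-3*I*pi/4)  -1            exp(3*I*pi/4)   I             exp(I*pi/4)   

Spot check: chi_2(0) = zeta_8^(2*0) = zeta_8^0 = 1.

Proof sketch: Z/8Z is abelian, so all 8 irreducible complex representations are 1-dimensional. They are given by chi_k(m) = zeta_8^(k*m) for k = 0,...,7. Row orthogonality: sum_m chi_k(m) conj(chi_l(m)) = 8 * [k = l].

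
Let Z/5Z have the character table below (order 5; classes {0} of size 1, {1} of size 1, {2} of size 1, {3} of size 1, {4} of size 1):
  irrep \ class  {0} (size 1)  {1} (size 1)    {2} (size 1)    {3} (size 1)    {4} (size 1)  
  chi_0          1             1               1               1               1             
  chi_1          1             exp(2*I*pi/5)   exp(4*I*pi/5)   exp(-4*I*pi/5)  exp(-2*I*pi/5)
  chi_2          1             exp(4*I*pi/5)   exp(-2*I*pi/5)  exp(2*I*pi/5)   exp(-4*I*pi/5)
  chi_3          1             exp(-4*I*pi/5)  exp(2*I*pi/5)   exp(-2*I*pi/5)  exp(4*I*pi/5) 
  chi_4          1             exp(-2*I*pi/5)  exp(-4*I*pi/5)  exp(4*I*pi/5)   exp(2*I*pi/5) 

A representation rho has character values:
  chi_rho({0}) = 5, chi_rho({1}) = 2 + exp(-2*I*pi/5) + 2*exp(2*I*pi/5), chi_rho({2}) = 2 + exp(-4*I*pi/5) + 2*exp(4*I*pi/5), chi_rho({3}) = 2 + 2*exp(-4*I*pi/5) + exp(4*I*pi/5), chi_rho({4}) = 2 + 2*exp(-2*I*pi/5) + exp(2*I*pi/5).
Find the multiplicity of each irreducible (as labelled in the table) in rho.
Multiplicities: chi_0: 2, chi_1: 2, chi_2: 0, chi_3: 0, chi_4: 1.

Derivation: Use <chi_rho, chi> = (1/|G|) sum_C |C| * chi_rho(C) * conj(chi(C)) with |G| = 5 for each irreducible chi in the table:
  <chi_rho, chi_0> = (1/5)[1*(5)*conj(1) + 1*(2 + exp(-2*I*pi/5) + 2*exp(2*I*pi/5))*conj(1) + 1*(2 + exp(-4*I*pi/5) + 2*exp(4*I*pi/5))*conj(1) + 1*(2 + 2*exp(-4*I*pi/5) + exp(4*I*pi/5))*conj(1) + 1*(2 + 2*exp(-2*I*pi/5) + exp(2*I*pi/5))*conj(1)]
      = (1/5)[(5) + (2 + exp(-2*I*pi/5) + 2*exp(2*I*pi/5)) + (2 + exp(-4*I*pi/5) + 2*exp(4*I*pi/5)) + (2 + 2*exp(-4*I*pi/5) + exp(4*I*pi/5)) + (2 + 2*exp(-2*I*pi/5) + exp(2*I*pi/5))] = 10/5 = 2
  <chi_rho, chi_1> = (1/5)[1*(5)*conj(1) + 1*(2 + exp(-2*I*pi/5) + 2*exp(2*I*pi/5))*conj(exp(2*I*pi/5)) + 1*(2 + exp(-4*I*pi/5) + 2*exp(4*I*pi/5))*conj(exp(4*I*pi/5)) + 1*(2 + 2*exp(-4*I*pi/5) + exp(4*I*pi/5))*conj(exp(-4*I*pi/5)) + 1*(2 + 2*exp(-2*I*pi/5) + exp(2*I*pi/5))*conj(exp(-2*I*pi/5))]
      = (1/5)[(5) + (2 + 2*exp(-2*I*pi/5) + exp(-4*I*pi/5)) + (2 + 2*exp(-4*I*pi/5) + exp(2*I*pi/5)) + (2 + exp(-2*I*pi/5) + 2*exp(4*I*pi/5)) + (2 + exp(4*I*pi/5) + 2*exp(2*I*pi/5))] = 10/5 = 2
  <chi_rho, chi_2> = (1/5)[1*(5)*conj(1) + 1*(2 + exp(-2*I*pi/5) + 2*exp(2*I*pi/5))*conj(exp(4*I*pi/5)) + 1*(2 + exp(-4*I*pi/5) + 2*exp(4*I*pi/5))*conj(exp(-2*I*pi/5)) + 1*(2 + 2*exp(-4*I*pi/5) + exp(4*I*pi/5))*conj(exp(2*I*pi/5)) + 1*(2 + 2*exp(-2*I*pi/5) + exp(2*I*pi/5))*conj(exp(-4*I*pi/5))]
      = (1/5)[(5) + (2*exp(-2*I*pi/5) + 2*exp(-4*I*pi/5) + exp(4*I*pi/5)) + (2*exp(-4*I*pi/5) + exp(-2*I*pi/5) + 2*exp(2*I*pi/5)) + (2*exp(-2*I*pi/5) + exp(2*I*pi/5) + 2*exp(4*I*pi/5)) + (exp(-4*I*pi/5) + 2*exp(4*I*pi/5) + 2*exp(2*I*pi/5))] = 0/5 = 0
  <chi_rho, chi_3> = (1/5)[1*(5)*conj(1) + 1*(2 + exp(-2*I*pi/5) + 2*exp(2*I*pi/5))*conj(exp(-4*I*pi/5)) + 1*(2 + exp(-4*I*pi/5) + 2*exp(4*I*pi/5))*conj(exp(2*I*pi/5)) + 1*(2 + 2*exp(-4*I*pi/5) + exp(4*I*pi/5))*conj(exp(-2*I*pi/5)) + 1*(2 + 2*exp(-2*I*pi/5) + exp(2*I*pi/5))*conj(exp(4*I*pi/5))]
      = (1/5)[(5) + (2*exp(-4*I*pi/5) + exp(2*I*pi/5) + 2*exp(4*I*pi/5)) + (2*exp(-2*I*pi/5) + exp(4*I*pi/5) + 2*exp(2*I*pi/5)) + (2*exp(-2*I*pi/5) + exp(-4*I*pi/5) + 2*exp(2*I*pi/5)) + (2*exp(-4*I*pi/5) + exp(-2*I*pi/5) + 2*exp(4*I*pi/5))] = 0/5 = 0
  <chi_rho, chi_4> = (1/5)[1*(5)*conj(1) + 1*(2 + exp(-2*I*pi/5) + 2*exp(2*I*pi/5))*conj(exp(-2*I*pi/5)) + 1*(2 + exp(-4*I*pi/5) + 2*exp(4*I*pi/5))*conj(exp(-4*I*pi/5)) + 1*(2 + 2*exp(-4*I*pi/5) + exp(4*I*pi/5))*conj(exp(4*I*pi/5)) + 1*(2 + 2*exp(-2*I*pi/5) + exp(2*I*pi/5))*conj(exp(2*I*pi/5))]
      = (1/5)[(5) + (1 + 2*exp(4*I*pi/5) + 2*exp(2*I*pi/5)) + (1 + 2*exp(-2*I*pi/5) + 2*exp(4*I*pi/5)) + (1 + 2*exp(-4*I*pi/5) + 2*exp(2*I*pi/5)) + (1 + 2*exp(-2*I*pi/5) + 2*exp(-4*I*pi/5))] = 5/5 = 1
(Exp terms are combined using exp(i*s)*conj(exp(i*t)) = exp(i*(s-t)), and sums of them are collapsed using the identity that for every m > 1 the m distinct m-th roots of unity sum to 0, e.g. 1 + exp(2*I*pi/3) + exp(-2*I*pi/3) = 0.)
Dimension check: dim(rho) = sum (mult * dim) = 2*1 + 2*1 + 0*1 + 0*1 + 1*1 = 5 = chi_rho(e) = 5.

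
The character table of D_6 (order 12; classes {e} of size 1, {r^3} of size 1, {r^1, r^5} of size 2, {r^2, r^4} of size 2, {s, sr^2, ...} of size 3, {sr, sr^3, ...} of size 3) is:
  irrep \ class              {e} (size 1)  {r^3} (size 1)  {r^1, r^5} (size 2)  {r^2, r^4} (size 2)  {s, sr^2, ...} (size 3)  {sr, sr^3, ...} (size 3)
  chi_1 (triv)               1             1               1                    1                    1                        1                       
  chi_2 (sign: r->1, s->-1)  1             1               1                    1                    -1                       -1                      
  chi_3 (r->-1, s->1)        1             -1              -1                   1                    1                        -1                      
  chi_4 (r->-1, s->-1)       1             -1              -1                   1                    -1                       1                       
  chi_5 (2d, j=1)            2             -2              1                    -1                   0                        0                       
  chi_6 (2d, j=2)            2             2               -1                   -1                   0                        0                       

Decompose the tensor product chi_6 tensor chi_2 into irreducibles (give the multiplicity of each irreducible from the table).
chi_6 tensor chi_2 = chi_6 (all other irreducibles have multiplicity 0).

Argument: The character of a tensor product is the pointwise product (chi_6 * chi_2)(C) = chi_6(C) * chi_2(C):
  {e}: (2)*(1), {r^3}: (2)*(1), {r^1, r^5}: (-1)*(1), {r^2, r^4}: (-1)*(1), {s, sr^2, ...}: (0)*(-1), {sr, sr^3, ...}: (0)*(-1)
so (chi_6 * chi_2) takes values
  {e} -> 2, {r^3} -> 2, {r^1, r^5} -> -1, {r^2, r^4} -> -1, {s, sr^2, ...} -> 0, {sr, sr^3, ...} -> 0.
Now take the inner product of this character with each irreducible chi from the table, <chi_6*chi_2, chi> = (1/12) sum_C |C| (chi_6*chi_2)(C) conj(chi(C)):
  <chi_6*chi_2, chi_1> = (1/12)[1*(2)*conj(1) + 1*(2)*conj(1) + 2*(-1)*conj(1) + 2*(-1)*conj(1) + 3*(0)*conj(1) + 3*(0)*conj(1)]
      = (1/12)[(2) + (2) + (-2) + (-2) + (0) + (0)] = 0/12 = 0
  <chi_6*chi_2, chi_2> = (1/12)[1*(2)*conj(1) + 1*(2)*conj(1) + 2*(-1)*conj(1) + 2*(-1)*conj(1) + 3*(0)*conj(-1) + 3*(0)*conj(-1)]
      = (1/12)[(2) + (2) + (-2) + (-2) + (0) + (0)] = 0/12 = 0
  <chi_6*chi_2, chi_3> = (1/12)[1*(2)*conj(1) + 1*(2)*conj(-1) + 2*(-1)*conj(-1) + 2*(-1)*conj(1) + 3*(0)*conj(1) + 3*(0)*conj(-1)]
      = (1/12)[(2) + (-2) + (2) + (-2) + (0) + (0)] = 0/12 = 0
  <chi_6*chi_2, chi_4> = (1/12)[1*(2)*conj(1) + 1*(2)*conj(-1) + 2*(-1)*conj(-1) + 2*(-1)*conj(1) + 3*(0)*conj(-1) + 3*(0)*conj(1)]
      = (1/12)[(2) + (-2) + (2) + (-2) + (0) + (0)] = 0/12 = 0
  <chi_6*chi_2, chi_5> = (1/12)[1*(2)*conj(2) + 1*(2)*conj(-2) + 2*(-1)*conj(1) + 2*(-1)*conj(-1) + 3*(0)*conj(0) + 3*(0)*conj(0)]
      = (1/12)[(4) + (-4) + (-2) + (2) + (0) + (0)] = 0/12 = 0
  <chi_6*chi_2, chi_6> = (1/12)[1*(2)*conj(2) + 1*(2)*conj(2) + 2*(-1)*conj(-1) + 2*(-1)*conj(-1) + 3*(0)*conj(0) + 3*(0)*conj(0)]
      = (1/12)[(4) + (4) + (2) + (2) + (0) + (0)] = 12/12 = 1
Hence the multiplicities are chi_6: 1. Dimension check: dim(chi_6)*dim(chi_2) = 2*1 = 2 and sum (mult * dim) = 1*2 = 2.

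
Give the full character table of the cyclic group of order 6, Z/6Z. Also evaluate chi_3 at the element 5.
Character table of Z/6Z (irreps indexed chi_0,...,chi_5 with chi_k(m) = zeta_6^(k*m), zeta_6 = exp(2*pi*i/6)):
  irrep \ class  {0} (size 1)  {1} (size 1)    {2} (size 1)    {3} (size 1)  {4} (size 1)    {5} (size 1)  
  chi_0          1             1               1               1             1               1             
  chi_1          1             exp(I*pi/3)     exp(2*I*pi/3)   -1            exp(-2*I*pi/3)  exp(-I*pi/3)  
  chi_2          1             exp(2*I*pi/3)   exp(-2*I*pi/3)  1             exp(2*I*pi/3)   exp(-2*I*pi/3)
  chi_3          1             -1              1               -1            1               -1            
  chi_4          1             exp(-2*I*pi/3)  exp(2*I*pi/3)   1             exp(-2*I*pi/3)  exp(2*I*pi/3) 
  chi_5          1             exp(-I*pi/3)    exp(-2*I*pi/3)  -1            exp(2*I*pi/3)   exp(I*pi/3)   

Spot check: chi_3(5) = zeta_6^(3*5) = zeta_6^15 = -1.

Derivation: Z/6Z is abelian, so all 6 irreducible complex representations are 1-dimensional. They are given by chi_k(m) = zeta_6^(k*m) for k = 0,...,5. Row orthogonality: sum_m chi_k(m) conj(chi_l(m)) = 6 * [k = l].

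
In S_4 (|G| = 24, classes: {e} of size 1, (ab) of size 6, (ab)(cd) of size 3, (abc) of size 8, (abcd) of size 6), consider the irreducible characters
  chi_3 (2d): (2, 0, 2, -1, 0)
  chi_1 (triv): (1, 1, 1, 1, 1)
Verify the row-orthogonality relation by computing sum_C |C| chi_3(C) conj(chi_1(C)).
Sum = 0; so <chi_3, chi_1> = 0 (distinct irreducibles are orthogonal).

Compute term by term over conjugacy classes (|C| * chi_3(C) * conj(chi_1(C))):
  1*(2)*conj(1) + 6*(0)*conj(1) + 3*(2)*conj(1) + 8*(-1)*conj(1) + 6*(0)*conj(1)
  = (2) + (0) + (6) + (-8) + (0)
  = 0.
Dividing by |G| = 24 gives 0/24 = 0, matching the row-orthogonality relation <chi_3, chi_1> = [chi_3 = chi_1].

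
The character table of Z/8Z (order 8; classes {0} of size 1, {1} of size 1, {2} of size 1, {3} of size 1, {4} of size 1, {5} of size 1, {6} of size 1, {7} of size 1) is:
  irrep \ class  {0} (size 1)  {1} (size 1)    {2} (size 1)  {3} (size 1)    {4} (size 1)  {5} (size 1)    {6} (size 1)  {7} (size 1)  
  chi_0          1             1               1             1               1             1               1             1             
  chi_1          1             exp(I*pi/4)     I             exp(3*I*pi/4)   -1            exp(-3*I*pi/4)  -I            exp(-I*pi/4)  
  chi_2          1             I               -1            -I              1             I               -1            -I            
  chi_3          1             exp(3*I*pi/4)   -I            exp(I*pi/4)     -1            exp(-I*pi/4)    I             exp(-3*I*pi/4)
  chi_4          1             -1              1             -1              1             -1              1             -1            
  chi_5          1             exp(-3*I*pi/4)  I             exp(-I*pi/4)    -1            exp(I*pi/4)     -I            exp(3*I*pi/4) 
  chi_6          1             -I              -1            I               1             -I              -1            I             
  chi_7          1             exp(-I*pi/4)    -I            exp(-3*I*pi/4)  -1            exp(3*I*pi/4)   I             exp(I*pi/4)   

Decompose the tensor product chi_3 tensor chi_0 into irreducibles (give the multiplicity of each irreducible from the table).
chi_3 tensor chi_0 = chi_3 (all other irreducibles have multiplicity 0).

The character of a tensor product is the pointwise product (chi_3 * chi_0)(C) = chi_3(C) * chi_0(C):
  {0}: (1)*(1), {1}: (exp(3*I*pi/4))*(1), {2}: (-I)*(1), {3}: (exp(I*pi/4))*(1), {4}: (-1)*(1), {5}: (exp(-I*pi/4))*(1), {6}: (I)*(1), {7}: (exp(-3*I*pi/4))*(1)
so (chi_3 * chi_0) takes values
  {0} -> 1, {1} -> exp(3*I*pi/4), {2} -> -I, {3} -> exp(I*pi/4), {4} -> -1, {5} -> exp(-I*pi/4), {6} -> I, {7} -> exp(-3*I*pi/4).
Now take the inner product of this character with each irreducible chi from the table, <chi_3*chi_0, chi> = (1/8) sum_C |C| (chi_3*chi_0)(C) conj(chi(C)):
  <chi_3*chi_0, chi_0> = (1/8)[1*(1)*conj(1) + 1*(exp(3*I*pi/4))*conj(1) + 1*(-I)*conj(1) + 1*(exp(I*pi/4))*conj(1) + 1*(-1)*conj(1) + 1*(exp(-I*pi/4))*conj(1) + 1*(I)*conj(1) + 1*(exp(-3*I*pi/4))*conj(1)]
      = (1/8)[(1) + (exp(3*I*pi/4)) + (-I) + (exp(I*pi/4)) + (-1) + (exp(-I*pi/4)) + (I) + (exp(-3*I*pi/4))] = 0/8 = 0
  <chi_3*chi_0, chi_1> = (1/8)[1*(1)*conj(1) + 1*(exp(3*I*pi/4))*conj(exp(I*pi/4)) + 1*(-I)*conj(I) + 1*(exp(I*pi/4))*conj(exp(3*I*pi/4)) + 1*(-1)*conj(-1) + 1*(exp(-I*pi/4))*conj(exp(-3*I*pi/4)) + 1*(I)*conj(-I) + 1*(exp(-3*I*pi/4))*conj(exp(-I*pi/4))]
      = (1/8)[(1) + (I) + (-1) + (-I) + (1) + (I) + (-1) + (-I)] = 0/8 = 0
  <chi_3*chi_0, chi_2> = (1/8)[1*(1)*conj(1) + 1*(exp(3*I*pi/4))*conj(I) + 1*(-I)*conj(-1) + 1*(exp(I*pi/4))*conj(-I) + 1*(-1)*conj(1) + 1*(exp(-I*pi/4))*conj(I) + 1*(I)*conj(-1) + 1*(exp(-3*I*pi/4))*conj(-I)]
      = (1/8)[(1) + (-exp(-3*I*pi/4)) + (I) + (exp(3*I*pi/4)) + (-1) + (-exp(I*pi/4)) + (-I) + (exp(-I*pi/4))] = 0/8 = 0
  <chi_3*chi_0, chi_3> = (1/8)[1*(1)*conj(1) + 1*(exp(3*I*pi/4))*conj(exp(3*I*pi/4)) + 1*(-I)*conj(-I) + 1*(exp(I*pi/4))*conj(exp(I*pi/4)) + 1*(-1)*conj(-1) + 1*(exp(-I*pi/4))*conj(exp(-I*pi/4)) + 1*(I)*conj(I) + 1*(exp(-3*I*pi/4))*conj(exp(-3*I*pi/4))]
      = (1/8)[(1) + (1) + (1) + (1) + (1) + (1) + (1) + (1)] = 8/8 = 1
  <chi_3*chi_0, chi_4> = (1/8)[1*(1)*conj(1) + 1*(exp(3*I*pi/4))*conj(-1) + 1*(-I)*conj(1) + 1*(exp(I*pi/4))*conj(-1) + 1*(-1)*conj(1) + 1*(exp(-I*pi/4))*conj(-1) + 1*(I)*conj(1) + 1*(exp(-3*I*pi/4))*conj(-1)]
      = (1/8)[(1) + (-exp(3*I*pi/4)) + (-I) + (-exp(I*pi/4)) + (-1) + (-exp(-I*pi/4)) + (I) + (-exp(-3*I*pi/4))] = 0/8 = 0
  <chi_3*chi_0, chi_5> = (1/8)[1*(1)*conj(1) + 1*(exp(3*I*pi/4))*conj(exp(-3*I*pi/4)) + 1*(-I)*conj(I) + 1*(exp(I*pi/4))*conj(exp(-I*pi/4)) + 1*(-1)*conj(-1) + 1*(exp(-I*pi/4))*conj(exp(I*pi/4)) + 1*(I)*conj(-I) + 1*(exp(-3*I*pi/4))*conj(exp(3*I*pi/4))]
      = (1/8)[(1) + (-I) + (-1) + (I) + (1) + (-I) + (-1) + (I)] = 0/8 = 0
  <chi_3*chi_0, chi_6> = (1/8)[1*(1)*conj(1) + 1*(exp(3*I*pi/4))*conj(-I) + 1*(-I)*conj(-1) + 1*(exp(I*pi/4))*conj(I) + 1*(-1)*conj(1) + 1*(exp(-I*pi/4))*conj(-I) + 1*(I)*conj(-1) + 1*(exp(-3*I*pi/4))*conj(I)]
      = (1/8)[(1) + (exp(-3*I*pi/4)) + (I) + (-exp(3*I*pi/4)) + (-1) + (exp(I*pi/4)) + (-I) + (-exp(-I*pi/4))] = 0/8 = 0
  <chi_3*chi_0, chi_7> = (1/8)[1*(1)*conj(1) + 1*(exp(3*I*pi/4))*conj(exp(-I*pi/4)) + 1*(-I)*conj(-I) + 1*(exp(I*pi/4))*conj(exp(-3*I*pi/4)) + 1*(-1)*conj(-1) + 1*(exp(-I*pi/4))*conj(exp(3*I*pi/4)) + 1*(I)*conj(I) + 1*(exp(-3*I*pi/4))*conj(exp(I*pi/4))]
      = (1/8)[(1) + (-1) + (1) + (-1) + (1) + (-1) + (1) + (-1)] = 0/8 = 0
(Exp terms are combined using exp(i*s)*conj(exp(i*t)) = exp(i*(s-t)), and sums of them are collapsed using the identity that for every m > 1 the m distinct m-th roots of unity sum to 0, e.g. 1 + exp(2*I*pi/3) + exp(-2*I*pi/3) = 0.)
Hence the multiplicities are chi_3: 1. Dimension check: dim(chi_3)*dim(chi_0) = 1*1 = 1 and sum (mult * dim) = 1*1 = 1.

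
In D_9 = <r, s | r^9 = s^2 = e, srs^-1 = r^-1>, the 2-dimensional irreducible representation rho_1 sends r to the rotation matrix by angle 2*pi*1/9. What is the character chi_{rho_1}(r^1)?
chi_{rho_1}(r^1) = 2*cos(2*pi*1*1/9) = 2*cos(2*pi/9)

Derivation: rho_1(r^1) is rotation by angle 2*pi*1*1/9, whose trace is 2*cos(2*pi*1*1/9) = 2*cos(2*pi/9).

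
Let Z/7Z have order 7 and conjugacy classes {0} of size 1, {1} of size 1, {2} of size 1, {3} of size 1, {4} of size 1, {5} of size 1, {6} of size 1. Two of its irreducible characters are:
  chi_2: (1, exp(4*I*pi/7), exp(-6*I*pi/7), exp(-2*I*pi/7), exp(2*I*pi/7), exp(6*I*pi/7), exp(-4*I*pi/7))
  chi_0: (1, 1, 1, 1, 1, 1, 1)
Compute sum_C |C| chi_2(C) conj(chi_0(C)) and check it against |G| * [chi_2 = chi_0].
Sum = 0; so <chi_2, chi_0> = 0 (distinct irreducibles are orthogonal).

Working: Compute term by term over conjugacy classes (|C| * chi_2(C) * conj(chi_0(C))):
  1*(1)*conj(1) + 1*(exp(4*I*pi/7))*conj(1) + 1*(exp(-6*I*pi/7))*conj(1) + 1*(exp(-2*I*pi/7))*conj(1) + 1*(exp(2*I*pi/7))*conj(1) + 1*(exp(6*I*pi/7))*conj(1) + 1*(exp(-4*I*pi/7))*conj(1)
  = (1) + (exp(4*I*pi/7)) + (exp(-6*I*pi/7)) + (exp(-2*I*pi/7)) + (exp(2*I*pi/7)) + (exp(6*I*pi/7)) + (exp(-4*I*pi/7))
  = 0.
(Exp terms are combined using exp(i*s)*conj(exp(i*t)) = exp(i*(s-t)), and sums of them are collapsed using the identity that for every m > 1 the m distinct m-th roots of unity sum to 0, e.g. 1 + exp(2*I*pi/3) + exp(-2*I*pi/3) = 0.)
Dividing by |G| = 7 gives 0/7 = 0, matching the row-orthogonality relation <chi_2, chi_0> = [chi_2 = chi_0].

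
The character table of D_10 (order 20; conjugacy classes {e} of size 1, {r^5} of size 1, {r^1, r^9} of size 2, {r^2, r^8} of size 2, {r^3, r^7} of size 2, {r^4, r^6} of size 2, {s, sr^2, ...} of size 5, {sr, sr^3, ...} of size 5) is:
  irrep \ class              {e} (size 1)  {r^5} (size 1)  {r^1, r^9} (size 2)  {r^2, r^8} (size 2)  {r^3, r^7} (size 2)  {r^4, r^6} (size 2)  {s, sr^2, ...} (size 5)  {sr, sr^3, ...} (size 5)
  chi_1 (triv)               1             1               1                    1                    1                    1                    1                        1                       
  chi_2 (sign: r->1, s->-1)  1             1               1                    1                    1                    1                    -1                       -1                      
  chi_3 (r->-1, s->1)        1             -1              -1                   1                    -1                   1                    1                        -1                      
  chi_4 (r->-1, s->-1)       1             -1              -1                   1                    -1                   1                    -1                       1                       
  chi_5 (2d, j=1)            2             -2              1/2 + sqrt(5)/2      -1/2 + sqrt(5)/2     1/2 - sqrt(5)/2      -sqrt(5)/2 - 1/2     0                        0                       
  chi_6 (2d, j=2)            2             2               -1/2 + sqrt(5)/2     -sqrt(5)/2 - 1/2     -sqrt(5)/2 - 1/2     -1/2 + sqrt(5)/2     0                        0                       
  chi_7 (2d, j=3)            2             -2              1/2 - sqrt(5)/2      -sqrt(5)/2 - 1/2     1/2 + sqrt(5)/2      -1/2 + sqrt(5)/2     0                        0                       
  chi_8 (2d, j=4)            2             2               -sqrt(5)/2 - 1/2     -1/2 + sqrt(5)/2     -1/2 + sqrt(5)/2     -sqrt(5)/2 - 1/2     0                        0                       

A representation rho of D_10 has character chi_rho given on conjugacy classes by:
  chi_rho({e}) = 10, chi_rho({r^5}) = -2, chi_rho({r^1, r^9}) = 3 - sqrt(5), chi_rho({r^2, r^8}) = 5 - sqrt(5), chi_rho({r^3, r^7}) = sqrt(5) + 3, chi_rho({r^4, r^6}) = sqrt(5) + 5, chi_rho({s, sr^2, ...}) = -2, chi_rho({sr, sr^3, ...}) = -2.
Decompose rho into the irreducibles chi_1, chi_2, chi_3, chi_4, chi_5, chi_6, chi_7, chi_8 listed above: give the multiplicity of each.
Multiplicities: chi_1: 1, chi_2: 3, chi_3: 1, chi_4: 1, chi_5: 0, chi_6: 0, chi_7: 2, chi_8: 0.

Details: Use <chi_rho, chi> = (1/|G|) sum_C |C| * chi_rho(C) * conj(chi(C)) with |G| = 20 for each irreducible chi in the table:
  <chi_rho, chi_1> = (1/20)[1*(10)*conj(1) + 1*(-2)*conj(1) + 2*(3 - sqrt(5))*conj(1) + 2*(5 - sqrt(5))*conj(1) + 2*(sqrt(5) + 3)*conj(1) + 2*(sqrt(5) + 5)*conj(1) + 5*(-2)*conj(1) + 5*(-2)*conj(1)]
      = (1/20)[(10) + (-2) + (6 - 2*sqrt(5)) + (10 - 2*sqrt(5)) + (2*sqrt(5) + 6) + (2*sqrt(5) + 10) + (-10) + (-10)] = 20/20 = 1
  <chi_rho, chi_2> = (1/20)[1*(10)*conj(1) + 1*(-2)*conj(1) + 2*(3 - sqrt(5))*conj(1) + 2*(5 - sqrt(5))*conj(1) + 2*(sqrt(5) + 3)*conj(1) + 2*(sqrt(5) + 5)*conj(1) + 5*(-2)*conj(-1) + 5*(-2)*conj(-1)]
      = (1/20)[(10) + (-2) + (6 - 2*sqrt(5)) + (10 - 2*sqrt(5)) + (2*sqrt(5) + 6) + (2*sqrt(5) + 10) + (10) + (10)] = 60/20 = 3
  <chi_rho, chi_3> = (1/20)[1*(10)*conj(1) + 1*(-2)*conj(-1) + 2*(3 - sqrt(5))*conj(-1) + 2*(5 - sqrt(5))*conj(1) + 2*(sqrt(5) + 3)*conj(-1) + 2*(sqrt(5) + 5)*conj(1) + 5*(-2)*conj(1) + 5*(-2)*conj(-1)]
      = (1/20)[(10) + (2) + (-6 + 2*sqrt(5)) + (10 - 2*sqrt(5)) + (-6 - 2*sqrt(5)) + (2*sqrt(5) + 10) + (-10) + (10)] = 20/20 = 1
  <chi_rho, chi_4> = (1/20)[1*(10)*conj(1) + 1*(-2)*conj(-1) + 2*(3 - sqrt(5))*conj(-1) + 2*(5 - sqrt(5))*conj(1) + 2*(sqrt(5) + 3)*conj(-1) + 2*(sqrt(5) + 5)*conj(1) + 5*(-2)*conj(-1) + 5*(-2)*conj(1)]
      = (1/20)[(10) + (2) + (-6 + 2*sqrt(5)) + (10 - 2*sqrt(5)) + (-6 - 2*sqrt(5)) + (2*sqrt(5) + 10) + (10) + (-10)] = 20/20 = 1
  <chi_rho, chi_5> = (1/20)[1*(10)*conj(2) + 1*(-2)*conj(-2) + 2*(3 - sqrt(5))*conj(1/2 + sqrt(5)/2) + 2*(5 - sqrt(5))*conj(-1/2 + sqrt(5)/2) + 2*(sqrt(5) + 3)*conj(1/2 - sqrt(5)/2) + 2*(sqrt(5) + 5)*conj(-sqrt(5)/2 - 1/2) + 5*(-2)*conj(0) + 5*(-2)*conj(0)]
      = (1/20)[(20) + (4) + (-2 + 2*sqrt(5)) + (-10 + 6*sqrt(5)) + (-2*sqrt(5) - 2) + (-6*sqrt(5) - 10) + (0) + (0)] = 0/20 = 0
  <chi_rho, chi_6> = (1/20)[1*(10)*conj(2) + 1*(-2)*conj(2) + 2*(3 - sqrt(5))*conj(-1/2 + sqrt(5)/2) + 2*(5 - sqrt(5))*conj(-sqrt(5)/2 - 1/2) + 2*(sqrt(5) + 3)*conj(-sqrt(5)/2 - 1/2) + 2*(sqrt(5) + 5)*conj(-1/2 + sqrt(5)/2) + 5*(-2)*conj(0) + 5*(-2)*conj(0)]
      = (1/20)[(20) + (-4) + (-8 + 4*sqrt(5)) + (-4*sqrt(5)) + (-4*sqrt(5) - 8) + (4*sqrt(5)) + (0) + (0)] = 0/20 = 0
  <chi_rho, chi_7> = (1/20)[1*(10)*conj(2) + 1*(-2)*conj(-2) + 2*(3 - sqrt(5))*conj(1/2 - sqrt(5)/2) + 2*(5 - sqrt(5))*conj(-sqrt(5)/2 - 1/2) + 2*(sqrt(5) + 3)*conj(1/2 + sqrt(5)/2) + 2*(sqrt(5) + 5)*conj(-1/2 + sqrt(5)/2) + 5*(-2)*conj(0) + 5*(-2)*conj(0)]
      = (1/20)[(20) + (4) + (8 - 4*sqrt(5)) + (-4*sqrt(5)) + (8 + 4*sqrt(5)) + (4*sqrt(5)) + (0) + (0)] = 40/20 = 2
  <chi_rho, chi_8> = (1/20)[1*(10)*conj(2) + 1*(-2)*conj(2) + 2*(3 - sqrt(5))*conj(-sqrt(5)/2 - 1/2) + 2*(5 - sqrt(5))*conj(-1/2 + sqrt(5)/2) + 2*(sqrt(5) + 3)*conj(-1/2 + sqrt(5)/2) + 2*(sqrt(5) + 5)*conj(-sqrt(5)/2 - 1/2) + 5*(-2)*conj(0) + 5*(-2)*conj(0)]
      = (1/20)[(20) + (-4) + (2 - 2*sqrt(5)) + (-10 + 6*sqrt(5)) + (2 + 2*sqrt(5)) + (-6*sqrt(5) - 10) + (0) + (0)] = 0/20 = 0
Dimension check: dim(rho) = sum (mult * dim) = 1*1 + 3*1 + 1*1 + 1*1 + 0*2 + 0*2 + 2*2 + 0*2 = 10 = chi_rho(e) = 10.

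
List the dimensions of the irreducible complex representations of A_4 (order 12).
Dimensions: 1, 1, 1, 3

Proof sketch: There are 4 irreducibles (= number of conjugacy classes). Their dimensions d_i satisfy sum d_i^2 = |G| = 12: 1 + 1 + 1 + 9 = 12.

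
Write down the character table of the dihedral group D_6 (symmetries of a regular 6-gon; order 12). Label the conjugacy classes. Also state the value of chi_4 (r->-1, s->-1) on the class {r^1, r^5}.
Conjugacy classes: {e} of size 1, {r^3} of size 1, {r^1, r^5} of size 2, {r^2, r^4} of size 2, {s, sr^2, ...} of size 3, {sr, sr^3, ...} of size 3.
Character table:
  irrep \ class              {e} (size 1)  {r^3} (size 1)  {r^1, r^5} (size 2)  {r^2, r^4} (size 2)  {s, sr^2, ...} (size 3)  {sr, sr^3, ...} (size 3)
  chi_1 (triv)               1             1               1                    1                    1                        1                       
  chi_2 (sign: r->1, s->-1)  1             1               1                    1                    -1                       -1                      
  chi_3 (r->-1, s->1)        1             -1              -1                   1                    1                        -1                      
  chi_4 (r->-1, s->-1)       1             -1              -1                   1                    -1                       1                       
  chi_5 (2d, j=1)            2             -2              1                    -1                   0                        0                       
  chi_6 (2d, j=2)            2             2               -1                   -1                   0                        0                       

Spot check: chi_4 (r->-1, s->-1) on {r^1, r^5} = -1.

D_6 has order 2*6 = 12 with 6 conjugacy classes, hence 6 irreducibles. Sum of squared dims 1 + 1 + 1 + 1 + 4 + 4 = 12 = |G|. Linear characters come from the abelianisation; the 2-dimensional irreps have character r^k -> 2*cos(2*pi*j*k/6), reflections -> 0.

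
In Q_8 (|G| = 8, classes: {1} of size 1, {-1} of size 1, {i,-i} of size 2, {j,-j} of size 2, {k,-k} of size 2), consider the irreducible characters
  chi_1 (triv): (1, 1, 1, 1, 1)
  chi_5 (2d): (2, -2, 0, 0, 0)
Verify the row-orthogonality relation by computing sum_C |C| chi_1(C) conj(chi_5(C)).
Sum = 0; so <chi_1, chi_5> = 0 (distinct irreducibles are orthogonal).

Justification: Compute term by term over conjugacy classes (|C| * chi_1(C) * conj(chi_5(C))):
  1*(1)*conj(2) + 1*(1)*conj(-2) + 2*(1)*conj(0) + 2*(1)*conj(0) + 2*(1)*conj(0)
  = (2) + (-2) + (0) + (0) + (0)
  = 0.
Dividing by |G| = 8 gives 0/8 = 0, matching the row-orthogonality relation <chi_1, chi_5> = [chi_1 = chi_5].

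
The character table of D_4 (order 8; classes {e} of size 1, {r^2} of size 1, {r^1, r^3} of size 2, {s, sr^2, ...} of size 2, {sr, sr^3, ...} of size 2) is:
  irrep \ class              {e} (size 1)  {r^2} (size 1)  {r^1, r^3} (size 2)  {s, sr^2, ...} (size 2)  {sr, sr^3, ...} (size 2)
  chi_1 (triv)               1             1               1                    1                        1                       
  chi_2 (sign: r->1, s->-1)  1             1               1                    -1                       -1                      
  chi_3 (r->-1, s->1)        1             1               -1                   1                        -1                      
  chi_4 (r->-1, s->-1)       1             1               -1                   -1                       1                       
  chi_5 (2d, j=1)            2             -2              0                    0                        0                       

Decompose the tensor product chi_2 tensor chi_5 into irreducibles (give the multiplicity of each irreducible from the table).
chi_2 tensor chi_5 = chi_5 (all other irreducibles have multiplicity 0).

Proof sketch: The character of a tensor product is the pointwise product (chi_2 * chi_5)(C) = chi_2(C) * chi_5(C):
  {e}: (1)*(2), {r^2}: (1)*(-2), {r^1, r^3}: (1)*(0), {s, sr^2, ...}: (-1)*(0), {sr, sr^3, ...}: (-1)*(0)
so (chi_2 * chi_5) takes values
  {e} -> 2, {r^2} -> -2, {r^1, r^3} -> 0, {s, sr^2, ...} -> 0, {sr, sr^3, ...} -> 0.
Now take the inner product of this character with each irreducible chi from the table, <chi_2*chi_5, chi> = (1/8) sum_C |C| (chi_2*chi_5)(C) conj(chi(C)):
  <chi_2*chi_5, chi_1> = (1/8)[1*(2)*conj(1) + 1*(-2)*conj(1) + 2*(0)*conj(1) + 2*(0)*conj(1) + 2*(0)*conj(1)]
      = (1/8)[(2) + (-2) + (0) + (0) + (0)] = 0/8 = 0
  <chi_2*chi_5, chi_2> = (1/8)[1*(2)*conj(1) + 1*(-2)*conj(1) + 2*(0)*conj(1) + 2*(0)*conj(-1) + 2*(0)*conj(-1)]
      = (1/8)[(2) + (-2) + (0) + (0) + (0)] = 0/8 = 0
  <chi_2*chi_5, chi_3> = (1/8)[1*(2)*conj(1) + 1*(-2)*conj(1) + 2*(0)*conj(-1) + 2*(0)*conj(1) + 2*(0)*conj(-1)]
      = (1/8)[(2) + (-2) + (0) + (0) + (0)] = 0/8 = 0
  <chi_2*chi_5, chi_4> = (1/8)[1*(2)*conj(1) + 1*(-2)*conj(1) + 2*(0)*conj(-1) + 2*(0)*conj(-1) + 2*(0)*conj(1)]
      = (1/8)[(2) + (-2) + (0) + (0) + (0)] = 0/8 = 0
  <chi_2*chi_5, chi_5> = (1/8)[1*(2)*conj(2) + 1*(-2)*conj(-2) + 2*(0)*conj(0) + 2*(0)*conj(0) + 2*(0)*conj(0)]
      = (1/8)[(4) + (4) + (0) + (0) + (0)] = 8/8 = 1
Hence the multiplicities are chi_5: 1. Dimension check: dim(chi_2)*dim(chi_5) = 1*2 = 2 and sum (mult * dim) = 1*2 = 2.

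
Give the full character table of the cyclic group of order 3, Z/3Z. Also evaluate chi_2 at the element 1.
Character table of Z/3Z (irreps indexed chi_0,...,chi_2 with chi_k(m) = zeta_3^(k*m), zeta_3 = exp(2*pi*i/3)):
  irrep \ class  {0} (size 1)  {1} (size 1)    {2} (size 1)  
  chi_0          1             1               1             
  chi_1          1             exp(2*I*pi/3)   exp(-2*I*pi/3)
  chi_2          1             exp(-2*I*pi/3)  exp(2*I*pi/3) 

Spot check: chi_2(1) = zeta_3^(2*1) = zeta_3^2 = exp(-2*I*pi/3).

Working: Z/3Z is abelian, so all 3 irreducible complex representations are 1-dimensional. They are given by chi_k(m) = zeta_3^(k*m) for k = 0,...,2. Row orthogonality: sum_m chi_k(m) conj(chi_l(m)) = 3 * [k = l].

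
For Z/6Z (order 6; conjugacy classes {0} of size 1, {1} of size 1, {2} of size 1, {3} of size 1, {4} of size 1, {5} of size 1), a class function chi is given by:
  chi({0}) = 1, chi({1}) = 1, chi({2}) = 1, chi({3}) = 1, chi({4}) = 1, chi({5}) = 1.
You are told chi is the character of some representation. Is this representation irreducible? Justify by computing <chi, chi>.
Irreducible: <chi, chi> = 1.

<chi, chi> = (1/|G|) sum_C |C| * |chi(C)|^2 = (1/6)[1*|1|^2 + 1*|1|^2 + 1*|1|^2 + 1*|1|^2 + 1*|1|^2 + 1*|1|^2]
  = (1/6)[(1) + (1) + (1) + (1) + (1) + (1)] = 6/6 = 1.
(Exp terms are combined using exp(i*s)*conj(exp(i*t)) = exp(i*(s-t)), and sums of them are collapsed using the identity that for every m > 1 the m distinct m-th roots of unity sum to 0, e.g. 1 + exp(2*I*pi/3) + exp(-2*I*pi/3) = 0.)
A character is irreducible iff <chi, chi> = 1, so this representation is irreducible.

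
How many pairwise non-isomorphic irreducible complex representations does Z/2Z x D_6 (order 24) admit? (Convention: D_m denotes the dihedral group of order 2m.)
12

Reasoning: The number of irreducible complex representations of a finite group equals its number of conjugacy classes. For a direct product, #classes(G x H) = #classes(G) * #classes(H). Z/2Z has 2 classes (abelian), D_6 has 6 classes, so 2 * 6 = 12, so Z/2Z x D_6 (order 24) has exactly 12 irreducible complex representations.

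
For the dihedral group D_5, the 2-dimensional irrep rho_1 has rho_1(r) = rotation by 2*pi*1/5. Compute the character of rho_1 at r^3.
chi_{rho_1}(r^3) = 2*cos(2*pi*1*3/5) = -sqrt(5)/2 - 1/2

Proof sketch: rho_1(r^3) is rotation by angle 2*pi*1*3/5, whose trace is 2*cos(2*pi*1*3/5) = -sqrt(5)/2 - 1/2.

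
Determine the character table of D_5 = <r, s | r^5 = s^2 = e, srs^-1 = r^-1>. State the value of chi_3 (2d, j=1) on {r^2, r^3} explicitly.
Conjugacy classes: {e} of size 1, {r^1, r^4} of size 2, {r^2, r^3} of size 2, {s, sr, ..., sr^4} of size 5.
Character table:
  irrep \ class              {e} (size 1)  {r^1, r^4} (size 2)  {r^2, r^3} (size 2)  {s, sr, ..., sr^4} (size 5)
  chi_1 (triv)               1             1                    1                    1                          
  chi_2 (sign: r->1, s->-1)  1             1                    1                    -1                         
  chi_3 (2d, j=1)            2             -1/2 + sqrt(5)/2     -sqrt(5)/2 - 1/2     0                          
  chi_4 (2d, j=2)            2             -sqrt(5)/2 - 1/2     -1/2 + sqrt(5)/2     0                          

Spot check: chi_3 (2d, j=1) on {r^2, r^3} = -sqrt(5)/2 - 1/2.

Solution. D_5 has order 2*5 = 10 with 4 conjugacy classes, hence 4 irreducibles. Sum of squared dims 1 + 1 + 4 + 4 = 10 = |G|. Linear characters come from the abelianisation; the 2-dimensional irreps have character r^k -> 2*cos(2*pi*j*k/5), reflections -> 0.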